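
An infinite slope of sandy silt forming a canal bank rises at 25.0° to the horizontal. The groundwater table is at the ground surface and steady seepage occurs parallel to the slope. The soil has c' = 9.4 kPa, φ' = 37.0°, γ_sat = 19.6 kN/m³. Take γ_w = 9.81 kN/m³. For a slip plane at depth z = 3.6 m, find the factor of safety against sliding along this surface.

With seepage parallel to the slope and the water table at the surface, the effective normal stress on the slip plane uses the buoyant unit weight γ' = γ_sat − γ_w while the driving shear stress uses γ_sat:
FS = [c' + γ' z cos²β tanφ'] / [γ_sat z sinβ cosβ]
γ' = 19.6 − 9.81 = 9.79 kN/m³
Numerator = 9.4 + 9.79·3.6·cos²25.0°·tan37.0° = 9.4 + 9.79·3.6·0.8214·0.7536 = 31.215 kPa
Denominator = 19.6·3.6·sin25.0°·cos25.0° = 19.6·3.6·0.4226·0.9063 = 27.026 kPa
FS = 31.215 / 27.026 = 1.155

FS = 1.15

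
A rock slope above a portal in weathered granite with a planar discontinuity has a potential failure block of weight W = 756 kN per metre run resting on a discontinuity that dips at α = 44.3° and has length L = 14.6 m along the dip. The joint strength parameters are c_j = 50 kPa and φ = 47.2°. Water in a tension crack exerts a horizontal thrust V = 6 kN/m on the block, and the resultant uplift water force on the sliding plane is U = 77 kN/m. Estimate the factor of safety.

FS = 2.30

Resolving the block weight along and normal to the plane and applying the Mohr–Coulomb strength on the joint:
N' = W cosα − U − V sinα = 756·cos44.3° − 77 − 6·sin44.3° = 459.9 kN/m
Driving force T = W sinα + V cosα = 756·sin44.3° + 6·cos44.3° = 532.3 kN/m
Resisting force R = c_j·L + N'·tanφ = 50·14.6 + 459.9·tan47.2° = 730.0 + 496.6 = 1226.6 kN/m
FS = R / T = 1226.6 / 532.3 = 2.304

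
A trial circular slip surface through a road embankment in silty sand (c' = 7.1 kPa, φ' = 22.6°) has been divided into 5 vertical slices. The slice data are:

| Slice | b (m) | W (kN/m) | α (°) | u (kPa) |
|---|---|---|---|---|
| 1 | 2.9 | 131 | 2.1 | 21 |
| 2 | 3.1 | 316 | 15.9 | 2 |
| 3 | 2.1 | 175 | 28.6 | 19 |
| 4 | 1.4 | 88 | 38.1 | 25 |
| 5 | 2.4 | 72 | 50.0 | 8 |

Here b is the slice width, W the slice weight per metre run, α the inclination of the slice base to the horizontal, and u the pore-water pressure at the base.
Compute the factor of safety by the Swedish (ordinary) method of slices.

Ordinary method of slices: FS = Σ[c'·Δl_i + (W_i cosα_i − u_i·Δl_i)·tanφ'] / Σ W_i sinα_i, with Δl_i = b_i / cosα_i.
Slice 1: Δl = 2.9/cos2.1° = 2.902 m; N'_1 = 131·cos2.1° − 21·2.902 = 70.0; c'Δl = 20.60; W sinα = 4.8
Slice 2: Δl = 3.1/cos15.9° = 3.223 m; N'_2 = 316·cos15.9° − 2·3.223 = 297.5; c'Δl = 22.89; W sinα = 86.6
Slice 3: Δl = 2.1/cos28.6° = 2.392 m; N'_3 = 175·cos28.6° − 19·2.392 = 108.2; c'Δl = 16.98; W sinα = 83.8
Slice 4: Δl = 1.4/cos38.1° = 1.779 m; N'_4 = 88·cos38.1° − 25·1.779 = 24.8; c'Δl = 12.63; W sinα = 54.3
Slice 5: Δl = 2.4/cos50.0° = 3.734 m; N'_5 = 72·cos50.0° − 8·3.734 = 16.4; c'Δl = 26.51; W sinα = 55.2
Σc'Δl = 99.6 kN/m; ΣN' = 516.8 kN/m; ΣW sinα = 284.6 kN/m
Resisting = 99.6 + 516.8·tan22.6° = 99.6 + 215.1 = 314.7 kN/m
FS = 314.7 / 284.6 = 1.106

FS = 1.11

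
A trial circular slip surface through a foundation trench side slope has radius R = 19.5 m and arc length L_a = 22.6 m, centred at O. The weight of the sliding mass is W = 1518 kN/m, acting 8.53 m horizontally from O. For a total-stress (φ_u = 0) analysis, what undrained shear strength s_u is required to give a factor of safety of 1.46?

s_u = 42.9 kPa

FS = s_u·L_a·R / (W·d), so s_u = FS·W·d / (L_a·R).
s_u = 1.46·1518·8.53 / (22.60·19.5) = 18904.9 / 440.70 = 42.90 kPa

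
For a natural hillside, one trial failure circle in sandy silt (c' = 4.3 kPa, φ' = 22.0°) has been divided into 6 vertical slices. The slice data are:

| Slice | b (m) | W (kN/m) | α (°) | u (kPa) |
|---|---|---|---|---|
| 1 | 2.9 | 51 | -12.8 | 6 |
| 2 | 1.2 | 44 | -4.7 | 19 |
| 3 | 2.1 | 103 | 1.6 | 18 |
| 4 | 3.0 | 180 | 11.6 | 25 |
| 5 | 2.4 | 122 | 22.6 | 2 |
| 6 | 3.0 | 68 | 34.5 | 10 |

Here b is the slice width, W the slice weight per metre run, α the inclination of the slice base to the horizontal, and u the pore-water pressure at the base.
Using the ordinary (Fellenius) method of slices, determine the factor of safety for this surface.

Ordinary method of slices: FS = Σ[c'·Δl_i + (W_i cosα_i − u_i·Δl_i)·tanφ'] / Σ W_i sinα_i, with Δl_i = b_i / cosα_i.
Slice 1: Δl = 2.9/cos(-12.8°) = 2.974 m; N'_1 = 51·cos(-12.8°) − 6·2.974 = 31.9; c'Δl = 12.79; W sinα = -11.3
Slice 2: Δl = 1.2/cos(-4.7°) = 1.204 m; N'_2 = 44·cos(-4.7°) − 19·1.204 = 21.0; c'Δl = 5.18; W sinα = -3.6
Slice 3: Δl = 2.1/cos1.6° = 2.101 m; N'_3 = 103·cos1.6° − 18·2.101 = 65.1; c'Δl = 9.03; W sinα = 2.9
Slice 4: Δl = 3.0/cos11.6° = 3.063 m; N'_4 = 180·cos11.6° − 25·3.063 = 99.8; c'Δl = 13.17; W sinα = 36.2
Slice 5: Δl = 2.4/cos22.6° = 2.600 m; N'_5 = 122·cos22.6° − 2·2.600 = 107.4; c'Δl = 11.18; W sinα = 46.9
Slice 6: Δl = 3.0/cos34.5° = 3.640 m; N'_6 = 68·cos34.5° − 10·3.640 = 19.6; c'Δl = 15.65; W sinα = 38.5
Σc'Δl = 67.0 kN/m; ΣN' = 344.8 kN/m; ΣW sinα = 109.6 kN/m
Resisting = 67.0 + 344.8·tan22.0° = 67.0 + 139.3 = 206.3 kN/m
FS = 206.3 / 109.6 = 1.883

FS = 1.88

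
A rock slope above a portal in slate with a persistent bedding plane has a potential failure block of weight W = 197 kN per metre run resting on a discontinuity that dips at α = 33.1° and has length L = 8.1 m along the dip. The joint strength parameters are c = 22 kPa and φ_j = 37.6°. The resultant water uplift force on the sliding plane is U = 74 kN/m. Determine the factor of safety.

FS = 2.31

Resolving the block weight along and normal to the plane and applying the Mohr–Coulomb strength on the joint:
N' = W cosα − U = 197·cos33.1° − 74 = 91.0 kN/m
Driving force T = W sinα = 197·sin33.1° = 107.6 kN/m
Resisting force R = c·L + N'·tanφ_j = 22·8.1 + 91.0·tan37.6° = 178.2 + 70.1 = 248.3 kN/m
FS = R / T = 248.3 / 107.6 = 2.308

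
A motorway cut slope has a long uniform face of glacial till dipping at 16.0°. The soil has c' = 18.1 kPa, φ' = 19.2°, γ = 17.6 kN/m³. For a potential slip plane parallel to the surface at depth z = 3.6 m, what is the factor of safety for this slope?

FS = 2.29

For an infinite slope with a slip plane parallel to the surface (no pore pressure): FS = [c' + γz cos²β tanφ'] / [γz sinβ cosβ].
γz = 17.6·3.6 = 63.36 kN/m²
Numerator = 18.1 + 63.36·cos²16.0°·tan19.2° = 18.1 + 63.36·0.9240·0.3482 = 38.488 kPa
Denominator = 63.36·sin16.0°·cos16.0° = 63.36·0.2756·0.9613 = 16.788 kPa
FS = 38.488 / 16.788 = 2.293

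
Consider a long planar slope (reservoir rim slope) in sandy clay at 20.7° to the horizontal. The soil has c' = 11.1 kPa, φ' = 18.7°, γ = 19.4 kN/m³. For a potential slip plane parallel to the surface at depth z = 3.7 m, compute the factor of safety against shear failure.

FS = 1.36

For an infinite slope with a slip plane parallel to the surface (no pore pressure): FS = [c' + γz cos²β tanφ'] / [γz sinβ cosβ].
γz = 19.4·3.7 = 71.78 kN/m²
Numerator = 11.1 + 71.78·cos²20.7°·tan18.7° = 11.1 + 71.78·0.8751·0.3385 = 32.361 kPa
Denominator = 71.78·sin20.7°·cos20.7° = 71.78·0.3535·0.9354 = 23.734 kPa
FS = 32.361 / 23.734 = 1.363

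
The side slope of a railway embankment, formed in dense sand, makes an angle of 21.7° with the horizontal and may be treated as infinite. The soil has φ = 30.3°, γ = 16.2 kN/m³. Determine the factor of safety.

FS = 1.47

For a dry cohesionless infinite slope the factor of safety is FS = tanφ / tanβ.
FS = tan30.3° / tan21.7° = 0.5844 / 0.3979 = 1.468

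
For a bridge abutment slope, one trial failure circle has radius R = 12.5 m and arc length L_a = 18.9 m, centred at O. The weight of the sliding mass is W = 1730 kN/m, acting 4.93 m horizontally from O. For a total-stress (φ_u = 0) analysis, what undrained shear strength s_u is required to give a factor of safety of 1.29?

s_u = 46.6 kPa

FS = s_u·L_a·R / (W·d), so s_u = FS·W·d / (L_a·R).
s_u = 1.29·1730·4.93 / (18.90·12.5) = 11002.3 / 236.25 = 46.57 kPa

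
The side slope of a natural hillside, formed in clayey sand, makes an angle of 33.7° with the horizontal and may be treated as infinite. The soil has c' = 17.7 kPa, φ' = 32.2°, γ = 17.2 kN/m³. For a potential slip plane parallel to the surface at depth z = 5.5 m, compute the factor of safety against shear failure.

FS = 1.35

For an infinite slope with a slip plane parallel to the surface (no pore pressure): FS = [c' + γz cos²β tanφ'] / [γz sinβ cosβ].
γz = 17.2·5.5 = 94.60 kN/m²
Numerator = 17.7 + 94.60·cos²33.7°·tan32.2° = 17.7 + 94.60·0.6921·0.6297 = 58.933 kPa
Denominator = 94.60·sin33.7°·cos33.7° = 94.60·0.5548·0.8320 = 43.668 kPa
FS = 58.933 / 43.668 = 1.350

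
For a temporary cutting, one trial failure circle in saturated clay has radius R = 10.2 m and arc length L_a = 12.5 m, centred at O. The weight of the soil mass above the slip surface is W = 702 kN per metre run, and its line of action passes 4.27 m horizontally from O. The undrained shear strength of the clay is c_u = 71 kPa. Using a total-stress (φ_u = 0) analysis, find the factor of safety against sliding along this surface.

Taking moments about the centre O, the resisting moment is provided by the undrained shear strength acting along the arc:
M_R = c_u·L_a·R = 71·12.50·10.2 = 9052.5 kN·m/m
M_D = W·d = 702·4.27 = 2997.5 kN·m/m
FS = M_R / M_D = 9052.5 / 2997.5 = 3.020

FS = 3.02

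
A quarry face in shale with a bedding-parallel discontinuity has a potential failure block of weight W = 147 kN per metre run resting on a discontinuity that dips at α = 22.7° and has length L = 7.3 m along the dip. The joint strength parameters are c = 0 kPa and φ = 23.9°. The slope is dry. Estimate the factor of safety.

FS = 1.06

Resolving the block weight along and normal to the plane and applying the Mohr–Coulomb strength on the joint:
N' = W cosα = 147·cos22.7° = 135.6 kN/m
Driving force T = W sinα = 147·sin22.7° = 56.7 kN/m
Resisting force R = c·L + N'·tanφ = 0·7.3 + 135.6·tan23.9° = 0.0 + 60.1 = 60.1 kN/m
FS = R / T = 60.1 / 56.7 = 1.059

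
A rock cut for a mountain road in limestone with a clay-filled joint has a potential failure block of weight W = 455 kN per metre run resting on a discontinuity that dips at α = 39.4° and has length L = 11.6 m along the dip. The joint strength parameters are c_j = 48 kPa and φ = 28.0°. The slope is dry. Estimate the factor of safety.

FS = 2.58

Resolving the block weight along and normal to the plane and applying the Mohr–Coulomb strength on the joint:
N' = W cosα = 455·cos39.4° = 351.6 kN/m
Driving force T = W sinα = 455·sin39.4° = 288.8 kN/m
Resisting force R = c_j·L + N'·tanφ = 48·11.6 + 351.6·tan28.0° = 556.8 + 186.9 = 743.7 kN/m
FS = R / T = 743.7 / 288.8 = 2.575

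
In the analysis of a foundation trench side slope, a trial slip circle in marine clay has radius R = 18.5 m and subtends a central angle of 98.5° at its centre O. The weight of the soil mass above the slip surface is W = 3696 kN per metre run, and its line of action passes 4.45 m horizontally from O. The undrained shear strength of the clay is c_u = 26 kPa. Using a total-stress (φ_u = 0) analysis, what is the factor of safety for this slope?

Taking moments about the centre O, the resisting moment is provided by the undrained shear strength acting along the arc:
Arc length L_a = R·θ = 18.5·(98.5°·π/180) = 18.5·1.7191 = 31.80 m
M_R = c_u·L_a·R = 26·31.80·18.5 = 15297.9 kN·m/m
M_D = W·d = 3696·4.45 = 16447.2 kN·m/m
FS = M_R / M_D = 15297.9 / 16447.2 = 0.930

FS = 0.93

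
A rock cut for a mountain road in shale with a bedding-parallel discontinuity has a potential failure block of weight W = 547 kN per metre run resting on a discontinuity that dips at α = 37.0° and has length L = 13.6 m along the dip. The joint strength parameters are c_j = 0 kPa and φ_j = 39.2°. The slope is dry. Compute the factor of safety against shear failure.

Resolving the block weight along and normal to the plane and applying the Mohr–Coulomb strength on the joint:
N' = W cosα = 547·cos37.0° = 436.9 kN/m
Driving force T = W sinα = 547·sin37.0° = 329.2 kN/m
Resisting force R = c_j·L + N'·tanφ_j = 0·13.6 + 436.9·tan39.2° = 0.0 + 356.3 = 356.3 kN/m
FS = R / T = 356.3 / 329.2 = 1.082

FS = 1.08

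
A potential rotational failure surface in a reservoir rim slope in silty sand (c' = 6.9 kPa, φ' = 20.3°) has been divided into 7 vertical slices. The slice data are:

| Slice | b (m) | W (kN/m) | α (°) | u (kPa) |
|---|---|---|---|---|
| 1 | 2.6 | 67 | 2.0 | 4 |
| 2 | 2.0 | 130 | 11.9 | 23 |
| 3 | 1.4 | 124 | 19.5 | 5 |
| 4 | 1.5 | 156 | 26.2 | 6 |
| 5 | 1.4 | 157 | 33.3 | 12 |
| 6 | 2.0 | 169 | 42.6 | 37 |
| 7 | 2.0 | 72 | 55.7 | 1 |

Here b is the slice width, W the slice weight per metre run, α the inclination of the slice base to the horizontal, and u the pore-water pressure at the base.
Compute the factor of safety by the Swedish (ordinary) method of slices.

FS = 0.78

Ordinary method of slices: FS = Σ[c'·Δl_i + (W_i cosα_i − u_i·Δl_i)·tanφ'] / Σ W_i sinα_i, with Δl_i = b_i / cosα_i.
Slice 1: Δl = 2.6/cos2.0° = 2.602 m; N'_1 = 67·cos2.0° − 4·2.602 = 56.6; c'Δl = 17.95; W sinα = 2.3
Slice 2: Δl = 2.0/cos11.9° = 2.044 m; N'_2 = 130·cos11.9° − 23·2.044 = 80.2; c'Δl = 14.10; W sinα = 26.8
Slice 3: Δl = 1.4/cos19.5° = 1.485 m; N'_3 = 124·cos19.5° − 5·1.485 = 109.5; c'Δl = 10.25; W sinα = 41.4
Slice 4: Δl = 1.5/cos26.2° = 1.672 m; N'_4 = 156·cos26.2° − 6·1.672 = 129.9; c'Δl = 11.54; W sinα = 68.9
Slice 5: Δl = 1.4/cos33.3° = 1.675 m; N'_5 = 157·cos33.3° − 12·1.675 = 111.1; c'Δl = 11.56; W sinα = 86.2
Slice 6: Δl = 2.0/cos42.6° = 2.717 m; N'_6 = 169·cos42.6° − 37·2.717 = 23.9; c'Δl = 18.75; W sinα = 114.4
Slice 7: Δl = 2.0/cos55.7° = 3.549 m; N'_7 = 72·cos55.7° − 1·3.549 = 37.0; c'Δl = 24.49; W sinα = 59.5
Σc'Δl = 108.6 kN/m; ΣN' = 548.2 kN/m; ΣW sinα = 399.5 kN/m
Resisting = 108.6 + 548.2·tan20.3° = 108.6 + 202.8 = 311.4 kN/m
FS = 311.4 / 399.5 = 0.780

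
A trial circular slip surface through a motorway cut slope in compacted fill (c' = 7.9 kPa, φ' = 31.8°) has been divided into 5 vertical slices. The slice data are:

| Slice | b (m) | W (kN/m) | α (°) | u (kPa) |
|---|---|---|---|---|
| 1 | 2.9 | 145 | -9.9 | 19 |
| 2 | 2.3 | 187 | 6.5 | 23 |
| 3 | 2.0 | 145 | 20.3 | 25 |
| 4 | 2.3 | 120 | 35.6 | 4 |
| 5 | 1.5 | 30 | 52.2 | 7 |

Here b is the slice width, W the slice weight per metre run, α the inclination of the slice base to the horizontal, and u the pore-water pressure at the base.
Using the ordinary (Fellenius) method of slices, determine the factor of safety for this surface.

FS = 2.44

Ordinary method of slices: FS = Σ[c'·Δl_i + (W_i cosα_i − u_i·Δl_i)·tanφ'] / Σ W_i sinα_i, with Δl_i = b_i / cosα_i.
Slice 1: Δl = 2.9/cos(-9.9°) = 2.944 m; N'_1 = 145·cos(-9.9°) − 19·2.944 = 86.9; c'Δl = 23.26; W sinα = -24.9
Slice 2: Δl = 2.3/cos6.5° = 2.315 m; N'_2 = 187·cos6.5° − 23·2.315 = 132.6; c'Δl = 18.29; W sinα = 21.2
Slice 3: Δl = 2.0/cos20.3° = 2.132 m; N'_3 = 145·cos20.3° − 25·2.132 = 82.7; c'Δl = 16.85; W sinα = 50.3
Slice 4: Δl = 2.3/cos35.6° = 2.829 m; N'_4 = 120·cos35.6° − 4·2.829 = 86.3; c'Δl = 22.35; W sinα = 69.9
Slice 5: Δl = 1.5/cos52.2° = 2.447 m; N'_5 = 30·cos52.2° − 7·2.447 = 1.3; c'Δl = 19.33; W sinα = 23.7
Σc'Δl = 100.1 kN/m; ΣN' = 389.7 kN/m; ΣW sinα = 140.1 kN/m
Resisting = 100.1 + 389.7·tan31.8° = 100.1 + 241.6 = 341.7 kN/m
FS = 341.7 / 140.1 = 2.439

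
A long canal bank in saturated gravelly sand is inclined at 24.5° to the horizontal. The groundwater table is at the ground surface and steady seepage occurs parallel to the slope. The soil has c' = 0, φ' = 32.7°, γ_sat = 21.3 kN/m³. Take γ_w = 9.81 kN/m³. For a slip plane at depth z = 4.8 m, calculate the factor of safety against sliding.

FS = 0.76

With seepage parallel to the slope and the water table at the surface, the effective normal stress on the slip plane uses the buoyant unit weight γ' = γ_sat − γ_w while the driving shear stress uses γ_sat:
FS = [c' + γ' z cos²β tanφ'] / [γ_sat z sinβ cosβ]
(For c' = 0 this reduces to FS = (γ'/γ_sat)·tanφ'/tanβ.)
γ' = 21.3 − 9.81 = 11.49 kN/m³
Numerator = 0.0 + 11.49·4.8·cos²24.5°·tan32.7° = 0.0 + 11.49·4.8·0.8280·0.6420 = 29.318 kPa
Denominator = 21.3·4.8·sin24.5°·cos24.5° = 21.3·4.8·0.4147·0.9100 = 38.581 kPa
FS = 29.318 / 38.581 = 0.760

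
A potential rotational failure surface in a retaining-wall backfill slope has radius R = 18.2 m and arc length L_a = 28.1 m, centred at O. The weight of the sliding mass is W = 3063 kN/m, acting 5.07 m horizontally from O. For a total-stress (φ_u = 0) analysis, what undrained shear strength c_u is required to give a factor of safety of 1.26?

FS = c_u·L_a·R / (W·d), so c_u = FS·W·d / (L_a·R).
c_u = 1.26·3063·5.07 / (28.10·18.2) = 19567.1 / 511.42 = 38.26 kPa

c_u = 38.3 kPa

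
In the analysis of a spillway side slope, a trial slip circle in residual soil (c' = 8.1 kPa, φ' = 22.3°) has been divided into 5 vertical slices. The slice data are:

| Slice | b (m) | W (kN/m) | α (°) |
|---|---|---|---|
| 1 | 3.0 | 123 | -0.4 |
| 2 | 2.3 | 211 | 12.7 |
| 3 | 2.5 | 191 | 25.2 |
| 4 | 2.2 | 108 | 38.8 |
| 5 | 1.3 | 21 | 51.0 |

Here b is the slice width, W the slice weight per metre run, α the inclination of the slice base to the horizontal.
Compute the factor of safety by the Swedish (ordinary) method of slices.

Ordinary method of slices: FS = Σ[c'·Δl_i + (W_i cosα_i)·tanφ'] / Σ W_i sinα_i, with Δl_i = b_i / cosα_i.
Slice 1: Δl = 3.0/cos(-0.4°) = 3.000 m; N'_1 = 123·cos(-0.4°) = 123.0; c'Δl = 24.30; W sinα = -0.9
Slice 2: Δl = 2.3/cos12.7° = 2.358 m; N'_2 = 211·cos12.7° = 205.8; c'Δl = 19.10; W sinα = 46.4
Slice 3: Δl = 2.5/cos25.2° = 2.763 m; N'_3 = 191·cos25.2° = 172.8; c'Δl = 22.38; W sinα = 81.3
Slice 4: Δl = 2.2/cos38.8° = 2.823 m; N'_4 = 108·cos38.8° = 84.2; c'Δl = 22.87; W sinα = 67.7
Slice 5: Δl = 1.3/cos51.0° = 2.066 m; N'_5 = 21·cos51.0° = 13.2; c'Δl = 16.73; W sinα = 16.3
Σc'Δl = 105.4 kN/m; ΣN' = 599.0 kN/m; ΣW sinα = 210.8 kN/m
Resisting = 105.4 + 599.0·tan22.3° = 105.4 + 245.7 = 351.1 kN/m
FS = 351.1 / 210.8 = 1.665

FS = 1.67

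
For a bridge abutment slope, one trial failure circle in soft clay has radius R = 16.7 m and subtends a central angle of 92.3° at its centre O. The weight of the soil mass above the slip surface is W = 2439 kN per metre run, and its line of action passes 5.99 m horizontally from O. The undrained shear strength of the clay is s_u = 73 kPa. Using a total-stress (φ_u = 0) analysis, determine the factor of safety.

Taking moments about the centre O, the resisting moment is provided by the undrained shear strength acting along the arc:
Arc length L_a = R·θ = 16.7·(92.3°·π/180) = 16.7·1.6109 = 26.90 m
M_R = s_u·L_a·R = 73·26.90·16.7 = 32797.1 kN·m/m
M_D = W·d = 2439·5.99 = 14609.6 kN·m/m
FS = M_R / M_D = 32797.1 / 14609.6 = 2.245

FS = 2.24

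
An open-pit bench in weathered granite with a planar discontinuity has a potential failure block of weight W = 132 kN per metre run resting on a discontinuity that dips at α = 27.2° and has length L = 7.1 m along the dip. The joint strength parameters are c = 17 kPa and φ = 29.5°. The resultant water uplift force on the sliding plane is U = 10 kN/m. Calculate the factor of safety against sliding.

FS = 3.01

Resolving the block weight along and normal to the plane and applying the Mohr–Coulomb strength on the joint:
N' = W cosα − U = 132·cos27.2° − 10 = 107.4 kN/m
Driving force T = W sinα = 132·sin27.2° = 60.3 kN/m
Resisting force R = c·L + N'·tanφ = 17·7.1 + 107.4·tan29.5° = 120.7 + 60.8 = 181.5 kN/m
FS = R / T = 181.5 / 60.3 = 3.008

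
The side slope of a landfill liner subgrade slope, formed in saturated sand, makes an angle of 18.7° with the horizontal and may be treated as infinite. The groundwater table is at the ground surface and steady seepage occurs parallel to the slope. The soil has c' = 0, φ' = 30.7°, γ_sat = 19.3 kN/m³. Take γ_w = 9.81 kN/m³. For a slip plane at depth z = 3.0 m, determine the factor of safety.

With seepage parallel to the slope and the water table at the surface, the effective normal stress on the slip plane uses the buoyant unit weight γ' = γ_sat − γ_w while the driving shear stress uses γ_sat:
FS = [c' + γ' z cos²β tanφ'] / [γ_sat z sinβ cosβ]
(For c' = 0 this reduces to FS = (γ'/γ_sat)·tanφ'/tanβ.)
γ' = 19.3 − 9.81 = 9.49 kN/m³
Numerator = 0.0 + 9.49·3.0·cos²18.7°·tan30.7° = 0.0 + 9.49·3.0·0.8972·0.5938 = 15.167 kPa
Denominator = 19.3·3.0·sin18.7°·cos18.7° = 19.3·3.0·0.3206·0.9472 = 17.584 kPa
FS = 15.167 / 17.584 = 0.863

FS = 0.86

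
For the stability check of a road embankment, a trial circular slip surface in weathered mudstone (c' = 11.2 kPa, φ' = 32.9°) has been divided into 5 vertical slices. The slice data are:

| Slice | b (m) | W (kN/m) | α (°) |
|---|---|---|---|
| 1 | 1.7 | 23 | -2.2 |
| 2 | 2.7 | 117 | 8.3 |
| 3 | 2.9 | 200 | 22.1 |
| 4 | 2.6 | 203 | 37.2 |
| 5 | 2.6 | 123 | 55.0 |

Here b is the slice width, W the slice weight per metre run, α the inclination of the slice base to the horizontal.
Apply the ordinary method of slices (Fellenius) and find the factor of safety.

Ordinary method of slices: FS = Σ[c'·Δl_i + (W_i cosα_i)·tanφ'] / Σ W_i sinα_i, with Δl_i = b_i / cosα_i.
Slice 1: Δl = 1.7/cos(-2.2°) = 1.701 m; N'_1 = 23·cos(-2.2°) = 23.0; c'Δl = 19.05; W sinα = -0.9
Slice 2: Δl = 2.7/cos8.3° = 2.729 m; N'_2 = 117·cos8.3° = 115.8; c'Δl = 30.56; W sinα = 16.9
Slice 3: Δl = 2.9/cos22.1° = 3.130 m; N'_3 = 200·cos22.1° = 185.3; c'Δl = 35.06; W sinα = 75.2
Slice 4: Δl = 2.6/cos37.2° = 3.264 m; N'_4 = 203·cos37.2° = 161.7; c'Δl = 36.56; W sinα = 122.7
Slice 5: Δl = 2.6/cos55.0° = 4.533 m; N'_5 = 123·cos55.0° = 70.5; c'Δl = 50.77; W sinα = 100.8
Σc'Δl = 172.0 kN/m; ΣN' = 556.3 kN/m; ΣW sinα = 314.7 kN/m
Resisting = 172.0 + 556.3·tan32.9° = 172.0 + 359.9 = 531.9 kN/m
FS = 531.9 / 314.7 = 1.690

FS = 1.69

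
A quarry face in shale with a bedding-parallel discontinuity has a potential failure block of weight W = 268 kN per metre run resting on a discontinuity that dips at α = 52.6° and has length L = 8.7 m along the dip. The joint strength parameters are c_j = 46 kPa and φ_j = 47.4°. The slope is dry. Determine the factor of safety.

Resolving the block weight along and normal to the plane and applying the Mohr–Coulomb strength on the joint:
N' = W cosα = 268·cos52.6° = 162.8 kN/m
Driving force T = W sinα = 268·sin52.6° = 212.9 kN/m
Resisting force R = c_j·L + N'·tanφ_j = 46·8.7 + 162.8·tan47.4° = 400.2 + 177.0 = 577.2 kN/m
FS = R / T = 577.2 / 212.9 = 2.711

FS = 2.71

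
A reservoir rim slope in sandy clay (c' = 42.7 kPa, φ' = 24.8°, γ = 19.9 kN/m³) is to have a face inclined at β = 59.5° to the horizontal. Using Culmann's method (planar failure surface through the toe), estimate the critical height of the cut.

H_c = 37.75 m

Culmann's analysis gives the critical failure plane at α_cr = (β + φ')/2 = (59.5 + 24.8)/2 = 42.1°, and the critical height
H_c = (4c'/γ) · sinβ cosφ' / [1 − cos(β − φ')]
    = (4·42.7/19.9) · sin59.5°·cos24.8° / [1 − cos(34.7°)]
    = 8.583 · 0.8616·0.9078 / [1 − 0.8221]
    = 8.583 · 0.7822 / 0.1779
    = 37.75 m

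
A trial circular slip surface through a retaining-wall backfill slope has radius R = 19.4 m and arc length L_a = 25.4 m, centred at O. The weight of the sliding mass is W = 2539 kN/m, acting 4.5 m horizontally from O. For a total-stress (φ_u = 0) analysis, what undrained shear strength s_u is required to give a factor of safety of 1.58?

s_u = 36.6 kPa

FS = s_u·L_a·R / (W·d), so s_u = FS·W·d / (L_a·R).
s_u = 1.58·2539·4.5 / (25.40·19.4) = 18052.3 / 492.76 = 36.64 kPa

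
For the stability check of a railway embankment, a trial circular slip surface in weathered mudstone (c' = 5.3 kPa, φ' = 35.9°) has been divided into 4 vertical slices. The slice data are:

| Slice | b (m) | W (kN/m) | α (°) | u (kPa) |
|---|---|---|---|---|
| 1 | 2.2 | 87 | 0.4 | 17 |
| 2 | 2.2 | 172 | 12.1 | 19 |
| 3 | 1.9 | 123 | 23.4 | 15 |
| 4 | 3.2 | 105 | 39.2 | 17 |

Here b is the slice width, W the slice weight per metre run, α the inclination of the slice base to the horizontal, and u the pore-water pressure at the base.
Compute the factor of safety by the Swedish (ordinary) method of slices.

Ordinary method of slices: FS = Σ[c'·Δl_i + (W_i cosα_i − u_i·Δl_i)·tanφ'] / Σ W_i sinα_i, with Δl_i = b_i / cosα_i.
Slice 1: Δl = 2.2/cos0.4° = 2.200 m; N'_1 = 87·cos0.4° − 17·2.200 = 49.6; c'Δl = 11.66; W sinα = 0.6
Slice 2: Δl = 2.2/cos12.1° = 2.250 m; N'_2 = 172·cos12.1° − 19·2.250 = 125.4; c'Δl = 11.92; W sinα = 36.1
Slice 3: Δl = 1.9/cos23.4° = 2.070 m; N'_3 = 123·cos23.4° − 15·2.070 = 81.8; c'Δl = 10.97; W sinα = 48.8
Slice 4: Δl = 3.2/cos39.2° = 4.129 m; N'_4 = 105·cos39.2° − 17·4.129 = 11.2; c'Δl = 21.89; W sinα = 66.4
Σc'Δl = 56.4 kN/m; ΣN' = 268.0 kN/m; ΣW sinα = 151.9 kN/m
Resisting = 56.4 + 268.0·tan35.9° = 56.4 + 194.0 = 250.5 kN/m
FS = 250.5 / 151.9 = 1.649

FS = 1.65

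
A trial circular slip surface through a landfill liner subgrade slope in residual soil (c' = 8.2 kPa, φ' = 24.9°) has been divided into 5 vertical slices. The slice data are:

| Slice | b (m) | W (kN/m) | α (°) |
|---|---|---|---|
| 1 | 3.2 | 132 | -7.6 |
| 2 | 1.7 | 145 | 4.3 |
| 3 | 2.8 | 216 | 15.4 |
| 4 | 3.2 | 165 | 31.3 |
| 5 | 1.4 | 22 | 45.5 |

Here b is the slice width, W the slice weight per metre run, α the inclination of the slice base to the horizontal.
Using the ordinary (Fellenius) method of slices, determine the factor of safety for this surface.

Ordinary method of slices: FS = Σ[c'·Δl_i + (W_i cosα_i)·tanφ'] / Σ W_i sinα_i, with Δl_i = b_i / cosα_i.
Slice 1: Δl = 3.2/cos(-7.6°) = 3.228 m; N'_1 = 132·cos(-7.6°) = 130.8; c'Δl = 26.47; W sinα = -17.5
Slice 2: Δl = 1.7/cos4.3° = 1.705 m; N'_2 = 145·cos4.3° = 144.6; c'Δl = 13.98; W sinα = 10.9
Slice 3: Δl = 2.8/cos15.4° = 2.904 m; N'_3 = 216·cos15.4° = 208.2; c'Δl = 23.82; W sinα = 57.4
Slice 4: Δl = 3.2/cos31.3° = 3.745 m; N'_4 = 165·cos31.3° = 141.0; c'Δl = 30.71; W sinα = 85.7
Slice 5: Δl = 1.4/cos45.5° = 1.997 m; N'_5 = 22·cos45.5° = 15.4; c'Δl = 16.38; W sinα = 15.7
Σc'Δl = 111.4 kN/m; ΣN' = 640.1 kN/m; ΣW sinα = 152.2 kN/m
Resisting = 111.4 + 640.1·tan24.9° = 111.4 + 297.1 = 408.5 kN/m
FS = 408.5 / 152.2 = 2.684

FS = 2.68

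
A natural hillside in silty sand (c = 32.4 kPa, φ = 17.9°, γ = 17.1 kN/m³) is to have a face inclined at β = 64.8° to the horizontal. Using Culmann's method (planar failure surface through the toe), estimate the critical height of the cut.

Culmann's analysis gives the critical failure plane at α_cr = (β + φ)/2 = (64.8 + 17.9)/2 = 41.3°, and the critical height
H_c = (4c/γ) · sinβ cosφ / [1 − cos(β − φ)]
    = (4·32.4/17.1) · sin64.8°·cos17.9° / [1 − cos(46.9°)]
    = 7.579 · 0.9048·0.9516 / [1 − 0.6833]
    = 7.579 · 0.8610 / 0.3167
    = 20.60 m

H_c = 20.60 m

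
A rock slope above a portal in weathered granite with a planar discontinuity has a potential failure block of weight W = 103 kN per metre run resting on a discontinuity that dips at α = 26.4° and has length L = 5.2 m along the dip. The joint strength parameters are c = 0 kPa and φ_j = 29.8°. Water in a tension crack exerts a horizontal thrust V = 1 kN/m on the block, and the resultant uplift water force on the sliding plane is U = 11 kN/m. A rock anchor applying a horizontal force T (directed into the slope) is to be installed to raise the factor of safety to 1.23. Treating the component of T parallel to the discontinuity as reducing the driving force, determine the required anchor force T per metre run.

T = 8 kN/m

Resolving forces along and normal to the sliding plane, with the horizontal anchor force T adding T·sinα to the effective normal force and T·cosα acting up the plane against the driving force:
FS = [cL + (W cosα − U − V sinα + T sinα) tanφ_j] / [W sinα + V cosα − T cosα]
Without the anchor: N' = 80.8 kN/m, driving T_d = 46.7 kN/m, resisting R = 0·5.2 + 80.8·tan29.8° = 46.3 kN/m, FS = 0.99.
Setting FS = 1.23 and solving for T:
1.23·(46.7 − T cos26.4°) = 46.3 + T sin26.4°·tan29.8°
T·(sin26.4°·tan29.8° + 1.23·cos26.4°) = 1.23·46.7 − 46.3
T·(0.4446·0.5727 + 1.23·0.8957) = 57.4 − 46.3 = 11.2
T·1.3564 = 11.2
T = 8.2 kN/m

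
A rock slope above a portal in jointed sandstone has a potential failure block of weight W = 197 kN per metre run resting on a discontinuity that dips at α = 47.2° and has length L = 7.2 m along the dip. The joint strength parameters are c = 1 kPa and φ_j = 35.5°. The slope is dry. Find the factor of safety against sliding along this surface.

FS = 0.71

Resolving the block weight along and normal to the plane and applying the Mohr–Coulomb strength on the joint:
N' = W cosα = 197·cos47.2° = 133.8 kN/m
Driving force T = W sinα = 197·sin47.2° = 144.5 kN/m
Resisting force R = c·L + N'·tanφ_j = 1·7.2 + 133.8·tan35.5° = 7.2 + 95.5 = 102.7 kN/m
FS = R / T = 102.7 / 144.5 = 0.710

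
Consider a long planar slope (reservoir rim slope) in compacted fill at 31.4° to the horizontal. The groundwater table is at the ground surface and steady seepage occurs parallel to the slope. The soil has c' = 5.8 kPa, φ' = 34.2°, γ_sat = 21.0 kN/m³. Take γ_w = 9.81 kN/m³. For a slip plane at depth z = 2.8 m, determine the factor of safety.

FS = 0.82

With seepage parallel to the slope and the water table at the surface, the effective normal stress on the slip plane uses the buoyant unit weight γ' = γ_sat − γ_w while the driving shear stress uses γ_sat:
FS = [c' + γ' z cos²β tanφ'] / [γ_sat z sinβ cosβ]
γ' = 21.0 − 9.81 = 11.19 kN/m³
Numerator = 5.8 + 11.19·2.8·cos²31.4°·tan34.2° = 5.8 + 11.19·2.8·0.7285·0.6796 = 21.313 kPa
Denominator = 21.0·2.8·sin31.4°·cos31.4° = 21.0·2.8·0.5210·0.8536 = 26.149 kPa
FS = 21.313 / 26.149 = 0.815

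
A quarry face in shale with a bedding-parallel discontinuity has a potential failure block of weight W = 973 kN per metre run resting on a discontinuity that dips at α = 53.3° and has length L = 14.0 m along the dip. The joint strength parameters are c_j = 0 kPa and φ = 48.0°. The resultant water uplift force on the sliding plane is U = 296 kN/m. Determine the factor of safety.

Resolving the block weight along and normal to the plane and applying the Mohr–Coulomb strength on the joint:
N' = W cosα − U = 973·cos53.3° − 296 = 285.5 kN/m
Driving force T = W sinα = 973·sin53.3° = 780.1 kN/m
Resisting force R = c_j·L + N'·tanφ = 0·14.0 + 285.5·tan48.0° = 0.0 + 317.1 = 317.1 kN/m
FS = R / T = 317.1 / 780.1 = 0.406

FS = 0.41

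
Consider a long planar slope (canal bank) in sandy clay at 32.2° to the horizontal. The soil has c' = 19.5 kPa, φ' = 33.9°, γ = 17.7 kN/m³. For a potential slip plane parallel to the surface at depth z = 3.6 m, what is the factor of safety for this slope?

For an infinite slope with a slip plane parallel to the surface (no pore pressure): FS = [c' + γz cos²β tanφ'] / [γz sinβ cosβ].
γz = 17.7·3.6 = 63.72 kN/m²
Numerator = 19.5 + 63.72·cos²32.2°·tan33.9° = 19.5 + 63.72·0.7160·0.6720 = 50.160 kPa
Denominator = 63.72·sin32.2°·cos32.2° = 63.72·0.5329·0.8462 = 28.732 kPa
FS = 50.160 / 28.732 = 1.746

FS = 1.75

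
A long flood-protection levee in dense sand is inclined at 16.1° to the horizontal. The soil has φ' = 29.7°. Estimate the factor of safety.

For a dry cohesionless infinite slope the factor of safety is FS = tanφ' / tanβ.
FS = tan29.7° / tan16.1° = 0.5704 / 0.2886 = 1.976

FS = 1.98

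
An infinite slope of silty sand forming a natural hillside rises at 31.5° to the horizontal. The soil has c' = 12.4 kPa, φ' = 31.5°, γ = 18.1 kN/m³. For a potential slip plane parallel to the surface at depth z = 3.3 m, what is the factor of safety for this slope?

For an infinite slope with a slip plane parallel to the surface (no pore pressure): FS = [c' + γz cos²β tanφ'] / [γz sinβ cosβ].
γz = 18.1·3.3 = 59.73 kN/m²
Numerator = 12.4 + 59.73·cos²31.5°·tan31.5° = 12.4 + 59.73·0.7270·0.6128 = 39.010 kPa
Denominator = 59.73·sin31.5°·cos31.5° = 59.73·0.5225·0.8526 = 26.610 kPa
FS = 39.010 / 26.610 = 1.466

FS = 1.47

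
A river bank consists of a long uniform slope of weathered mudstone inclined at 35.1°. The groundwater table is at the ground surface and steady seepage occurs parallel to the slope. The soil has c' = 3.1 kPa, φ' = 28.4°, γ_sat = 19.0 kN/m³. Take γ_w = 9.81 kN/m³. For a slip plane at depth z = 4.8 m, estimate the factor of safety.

With seepage parallel to the slope and the water table at the surface, the effective normal stress on the slip plane uses the buoyant unit weight γ' = γ_sat − γ_w while the driving shear stress uses γ_sat:
FS = [c' + γ' z cos²β tanφ'] / [γ_sat z sinβ cosβ]
γ' = 19.0 − 9.81 = 9.19 kN/m³
Numerator = 3.1 + 9.19·4.8·cos²35.1°·tan28.4° = 3.1 + 9.19·4.8·0.6694·0.5407 = 19.065 kPa
Denominator = 19.0·4.8·sin35.1°·cos35.1° = 19.0·4.8·0.5750·0.8181 = 42.904 kPa
FS = 19.065 / 42.904 = 0.444

FS = 0.44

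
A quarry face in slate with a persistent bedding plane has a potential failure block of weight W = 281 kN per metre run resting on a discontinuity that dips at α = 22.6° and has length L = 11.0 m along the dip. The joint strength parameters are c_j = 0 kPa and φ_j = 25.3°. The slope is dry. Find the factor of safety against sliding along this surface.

Resolving the block weight along and normal to the plane and applying the Mohr–Coulomb strength on the joint:
N' = W cosα = 281·cos22.6° = 259.4 kN/m
Driving force T = W sinα = 281·sin22.6° = 108.0 kN/m
Resisting force R = c_j·L + N'·tanφ_j = 0·11.0 + 259.4·tan25.3° = 0.0 + 122.6 = 122.6 kN/m
FS = R / T = 122.6 / 108.0 = 1.136

FS = 1.14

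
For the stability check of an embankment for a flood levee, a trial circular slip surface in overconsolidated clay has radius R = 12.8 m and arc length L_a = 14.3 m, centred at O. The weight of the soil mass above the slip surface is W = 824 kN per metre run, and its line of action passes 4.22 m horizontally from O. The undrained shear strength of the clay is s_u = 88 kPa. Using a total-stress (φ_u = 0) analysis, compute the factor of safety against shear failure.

FS = 4.63

Taking moments about the centre O, the resisting moment is provided by the undrained shear strength acting along the arc:
M_R = s_u·L_a·R = 88·14.30·12.8 = 16107.5 kN·m/m
M_D = W·d = 824·4.22 = 3477.3 kN·m/m
FS = M_R / M_D = 16107.5 / 3477.3 = 4.632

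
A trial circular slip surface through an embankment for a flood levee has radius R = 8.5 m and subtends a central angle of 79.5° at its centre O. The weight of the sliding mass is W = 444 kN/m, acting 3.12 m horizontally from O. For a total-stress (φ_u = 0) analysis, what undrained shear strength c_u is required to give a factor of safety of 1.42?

c_u = 19.6 kPa

FS = c_u·L_a·R / (W·d), so c_u = FS·W·d / (L_a·R).
Arc length L_a = R·θ = 8.5·(79.5°·π/180) = 8.5·1.3875 = 11.79 m
c_u = 1.42·444·3.12 / (11.79·8.5) = 1967.1 / 100.25 = 19.62 kPa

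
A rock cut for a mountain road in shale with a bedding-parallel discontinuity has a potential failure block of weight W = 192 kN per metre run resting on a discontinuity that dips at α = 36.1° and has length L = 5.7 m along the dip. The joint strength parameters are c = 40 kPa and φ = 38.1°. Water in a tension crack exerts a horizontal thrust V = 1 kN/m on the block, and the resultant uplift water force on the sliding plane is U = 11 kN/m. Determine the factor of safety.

FS = 2.99

Resolving the block weight along and normal to the plane and applying the Mohr–Coulomb strength on the joint:
N' = W cosα − U − V sinα = 192·cos36.1° − 11 − 1·sin36.1° = 143.5 kN/m
Driving force T = W sinα + V cosα = 192·sin36.1° + 1·cos36.1° = 113.9 kN/m
Resisting force R = c·L + N'·tanφ = 40·5.7 + 143.5·tan38.1° = 228.0 + 112.6 = 340.6 kN/m
FS = R / T = 340.6 / 113.9 = 2.989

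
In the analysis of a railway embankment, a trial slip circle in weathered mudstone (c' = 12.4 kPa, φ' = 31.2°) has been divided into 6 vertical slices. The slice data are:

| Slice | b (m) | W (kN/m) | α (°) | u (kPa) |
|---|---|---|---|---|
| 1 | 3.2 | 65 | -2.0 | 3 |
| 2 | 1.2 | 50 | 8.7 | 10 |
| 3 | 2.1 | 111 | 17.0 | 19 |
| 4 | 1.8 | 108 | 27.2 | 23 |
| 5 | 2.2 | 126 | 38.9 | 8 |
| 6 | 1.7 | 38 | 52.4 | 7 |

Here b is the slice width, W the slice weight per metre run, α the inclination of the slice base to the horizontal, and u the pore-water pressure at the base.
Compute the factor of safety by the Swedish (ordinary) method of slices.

Ordinary method of slices: FS = Σ[c'·Δl_i + (W_i cosα_i − u_i·Δl_i)·tanφ'] / Σ W_i sinα_i, with Δl_i = b_i / cosα_i.
Slice 1: Δl = 3.2/cos(-2.0°) = 3.202 m; N'_1 = 65·cos(-2.0°) − 3·3.202 = 55.4; c'Δl = 39.70; W sinα = -2.3
Slice 2: Δl = 1.2/cos8.7° = 1.214 m; N'_2 = 50·cos8.7° − 10·1.214 = 37.3; c'Δl = 15.05; W sinα = 7.6
Slice 3: Δl = 2.1/cos17.0° = 2.196 m; N'_3 = 111·cos17.0° − 19·2.196 = 64.4; c'Δl = 27.23; W sinα = 32.5
Slice 4: Δl = 1.8/cos27.2° = 2.024 m; N'_4 = 108·cos27.2° − 23·2.024 = 49.5; c'Δl = 25.10; W sinα = 49.4
Slice 5: Δl = 2.2/cos38.9° = 2.827 m; N'_5 = 126·cos38.9° − 8·2.827 = 75.4; c'Δl = 35.05; W sinα = 79.1
Slice 6: Δl = 1.7/cos52.4° = 2.786 m; N'_6 = 38·cos52.4° − 7·2.786 = 3.7; c'Δl = 34.55; W sinα = 30.1
Σc'Δl = 176.7 kN/m; ΣN' = 285.7 kN/m; ΣW sinα = 196.3 kN/m
Resisting = 176.7 + 285.7·tan31.2° = 176.7 + 173.0 = 349.7 kN/m
FS = 349.7 / 196.3 = 1.781

FS = 1.78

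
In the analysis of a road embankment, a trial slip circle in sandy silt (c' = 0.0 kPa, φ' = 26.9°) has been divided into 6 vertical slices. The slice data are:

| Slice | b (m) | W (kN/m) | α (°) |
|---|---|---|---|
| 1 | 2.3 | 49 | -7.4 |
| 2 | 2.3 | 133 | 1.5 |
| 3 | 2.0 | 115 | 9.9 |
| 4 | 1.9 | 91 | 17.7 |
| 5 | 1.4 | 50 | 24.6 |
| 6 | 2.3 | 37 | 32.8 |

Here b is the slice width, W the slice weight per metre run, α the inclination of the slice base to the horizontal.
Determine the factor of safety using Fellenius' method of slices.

FS = 2.72

Ordinary method of slices: FS = Σ[c'·Δl_i + (W_i cosα_i)·tanφ'] / Σ W_i sinα_i, with Δl_i = b_i / cosα_i.
Slice 1: Δl = 2.3/cos(-7.4°) = 2.319 m; N'_1 = 49·cos(-7.4°) = 48.6; c'Δl = 0.00; W sinα = -6.3
Slice 2: Δl = 2.3/cos1.5° = 2.301 m; N'_2 = 133·cos1.5° = 133.0; c'Δl = 0.00; W sinα = 3.5
Slice 3: Δl = 2.0/cos9.9° = 2.030 m; N'_3 = 115·cos9.9° = 113.3; c'Δl = 0.00; W sinα = 19.8
Slice 4: Δl = 1.9/cos17.7° = 1.994 m; N'_4 = 91·cos17.7° = 86.7; c'Δl = 0.00; W sinα = 27.7
Slice 5: Δl = 1.4/cos24.6° = 1.540 m; N'_5 = 50·cos24.6° = 45.5; c'Δl = 0.00; W sinα = 20.8
Slice 6: Δl = 2.3/cos32.8° = 2.736 m; N'_6 = 37·cos32.8° = 31.1; c'Δl = 0.00; W sinα = 20.0
Σc'Δl = 0.0 kN/m; ΣN' = 458.1 kN/m; ΣW sinα = 85.5 kN/m
Resisting = 0.0 + 458.1·tan26.9° = 0.0 + 232.4 = 232.4 kN/m
FS = 232.4 / 85.5 = 2.719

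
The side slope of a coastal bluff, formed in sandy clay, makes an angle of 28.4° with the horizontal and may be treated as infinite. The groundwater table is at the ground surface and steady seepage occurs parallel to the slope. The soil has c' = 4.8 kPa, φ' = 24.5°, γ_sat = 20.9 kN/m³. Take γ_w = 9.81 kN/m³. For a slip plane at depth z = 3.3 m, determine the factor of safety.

FS = 0.61

With seepage parallel to the slope and the water table at the surface, the effective normal stress on the slip plane uses the buoyant unit weight γ' = γ_sat − γ_w while the driving shear stress uses γ_sat:
FS = [c' + γ' z cos²β tanφ'] / [γ_sat z sinβ cosβ]
γ' = 20.9 − 9.81 = 11.09 kN/m³
Numerator = 4.8 + 11.09·3.3·cos²28.4°·tan24.5° = 4.8 + 11.09·3.3·0.7738·0.4557 = 17.705 kPa
Denominator = 20.9·3.3·sin28.4°·cos28.4° = 20.9·3.3·0.4756·0.8796 = 28.856 kPa
FS = 17.705 / 28.856 = 0.614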